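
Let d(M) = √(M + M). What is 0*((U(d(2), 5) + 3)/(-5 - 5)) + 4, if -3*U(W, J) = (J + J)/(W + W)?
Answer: 4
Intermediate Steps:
d(M) = √2*√M (d(M) = √(2*M) = √2*√M)
U(W, J) = -J/(3*W) (U(W, J) = -(J + J)/(3*(W + W)) = -2*J/(3*(2*W)) = -2*J*1/(2*W)/3 = -J/(3*W))
0*((U(d(2), 5) + 3)/(-5 - 5)) + 4 = 0*((-⅓*5/√2*√2 + 3)/(-5 - 5)) + 4 = 0*((-⅓*5/2 + 3)/(-10)) + 4 = 0*((-⅓*5*½ + 3)*(-⅒)) + 4 = 0*((-⅚ + 3)*(-⅒)) + 4 = 0*((13/6)*(-⅒)) + 4 = 0*(-13/60) + 4 = 0 + 4 = 4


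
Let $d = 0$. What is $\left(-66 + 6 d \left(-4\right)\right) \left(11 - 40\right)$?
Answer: $1914$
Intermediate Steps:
$\left(-66 + 6 d \left(-4\right)\right) \left(11 - 40\right) = \left(-66 + 6 \cdot 0 \left(-4\right)\right) \left(11 - 40\right) = \left(-66 + 0 \left(-4\right)\right) \left(-29\right) = \left(-66 + 0\right) \left(-29\right) = \left(-66\right) \left(-29\right) = 1914$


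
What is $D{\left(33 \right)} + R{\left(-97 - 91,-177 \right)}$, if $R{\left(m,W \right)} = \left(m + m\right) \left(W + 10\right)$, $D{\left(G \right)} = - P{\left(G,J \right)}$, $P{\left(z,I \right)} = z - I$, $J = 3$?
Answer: $62762$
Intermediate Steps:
$D{\left(G \right)} = 3 - G$ ($D{\left(G \right)} = - (G - 3) = - (-3 + G) = 3 - G$)
$R{\left(m,W \right)} = 2 m \left(10 + W\right)$
$D{\left(33 \right)} + R{\left(-97 - 91,-177 \right)} = \left(3 - 33\right) + 2 \left(-97 - 91\right) \left(10 - 177\right) = \left(3 - 33\right) + 2 \left(-97 - 91\right) \left(-167\right) = -30 + 2 \left(-188\right) \left(-167\right) = -30 + 62792 = 62762$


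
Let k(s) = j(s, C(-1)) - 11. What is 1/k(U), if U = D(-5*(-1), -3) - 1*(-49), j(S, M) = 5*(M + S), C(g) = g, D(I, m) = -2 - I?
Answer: 1/194 ≈ 0.0051546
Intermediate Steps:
j(S, M) = 5*M + 5*S
U = 42 (U = (-2 - (-5)*(-1)) - 1*(-49) = (-2 - 1*5) + 49 = (-2 - 5) + 49 = -7 + 49 = 42)
k(s) = -16 + 5*s (k(s) = (5*(-1) + 5*s) - 11 = (-5 + 5*s) - 11 = -16 + 5*s)
1/k(U) = 1/(-16 + 5*42) = 1/(-16 + 210) = 1/194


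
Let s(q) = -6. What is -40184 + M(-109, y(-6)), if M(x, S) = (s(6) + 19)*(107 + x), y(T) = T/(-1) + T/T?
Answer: -40210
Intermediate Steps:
y(T) = 1 - T (y(T) = T*(-1) + 1 = -T + 1 = 1 - T)
M(x, S) = 1391 + 13*x (M(x, S) = (-6 + 19)*(107 + x) = 13*(107 + x) = 1391 + 13*x)
-40184 + M(-109, y(-6)) = -40184 + (1391 + 13*(-109)) = -40184 + (1391 - 1417) = -40184 - 26 = -40210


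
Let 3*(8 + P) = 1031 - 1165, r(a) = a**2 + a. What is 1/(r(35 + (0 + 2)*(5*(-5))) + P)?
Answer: 3/472 ≈ 0.0063559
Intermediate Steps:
r(a) = a + a**2
P = -158/3 (P = -8 + (1031 - 1165)/3 = -8 + (1/3)*(-134) = -8 - 134/3 = -158/3 ≈ -52.667)
1/(r(35 + (0 + 2)*(5*(-5))) + P) = 1/((35 + (0 + 2)*(5*(-5)))*(1 + (35 + (0 + 2)*(5*(-5)))) - 158/3) = 1/((35 + 2*(-25))*(1 + (35 + 2*(-25))) - 158/3) = 1/((35 - 50)*(1 + (35 - 50)) - 158/3) = 1/(-15*(1 - 15) - 158/3) = 1/(-15*(-14) - 158/3) = 1/(210 - 158/3) = 1/(472/3) = 3/472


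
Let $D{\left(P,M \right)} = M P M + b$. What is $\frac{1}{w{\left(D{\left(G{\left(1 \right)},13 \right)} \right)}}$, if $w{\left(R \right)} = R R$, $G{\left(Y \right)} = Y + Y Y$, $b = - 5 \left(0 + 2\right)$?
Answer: $\frac{1}{107584} \approx 9.2951 \cdot 10^{-6}$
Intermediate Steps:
$b = -10$ ($b = \left(-5\right) 2 = -10$)
$G{\left(Y \right)} = Y + Y^{2}$
$D{\left(P,M \right)} = -10 + P M^{2}$ ($D{\left(P,M \right)} = M P M - 10 = P M^{2} - 10 = -10 + P M^{2}$)
$w{\left(R \right)} = R^{2}$
$\frac{1}{w{\left(D{\left(G{\left(1 \right)},13 \right)} \right)}} = \frac{1}{\left(-10 + 1 \left(1 + 1\right) 13^{2}\right)^{2}} = \frac{1}{\left(-10 + 1 \cdot 2 \cdot 169\right)^{2}} = \frac{1}{\left(-10 + 2 \cdot 169\right)^{2}} = \frac{1}{\left(-10 + 338\right)^{2}} = \frac{1}{328^{2}} = \frac{1}{107584}$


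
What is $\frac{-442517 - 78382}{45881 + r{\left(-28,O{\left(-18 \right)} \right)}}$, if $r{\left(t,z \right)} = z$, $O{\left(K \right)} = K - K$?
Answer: $- \frac{520899}{45881} \approx -11.353$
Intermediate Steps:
$O{\left(K \right)} = 0$
$\frac{-442517 - 78382}{45881 + r{\left(-28,O{\left(-18 \right)} \right)}} = \frac{-442517 - 78382}{45881 + 0} = - \frac{520899}{45881}$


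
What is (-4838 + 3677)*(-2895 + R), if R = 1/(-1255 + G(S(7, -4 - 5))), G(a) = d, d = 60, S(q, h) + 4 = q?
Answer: 4016509686/1195 ≈ 3.3611e+6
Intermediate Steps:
S(q, h) = -4 + q
G(a) = 60
R = -1/1195 (R = 1/(-1255 + 60) = 1/(-1195) = -1/1195 ≈ -0.00083682)
(-4838 + 3677)*(-2895 + R) = (-4838 + 3677)*(-2895 - 1/1195) = -1161*(-3459526/1195) = 4016509686/1195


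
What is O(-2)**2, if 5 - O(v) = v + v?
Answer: 81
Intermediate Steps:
O(v) = 5 - 2*v (O(v) = 5 - (v + v) = 5 - 2*v)
O(-2)**2 = (5 - 2*(-2))**2 = (5 + 4)**2 = 9**2 = 81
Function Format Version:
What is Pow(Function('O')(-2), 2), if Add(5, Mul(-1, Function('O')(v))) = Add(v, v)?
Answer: 81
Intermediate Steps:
Function('O')(v) = Add(5, Mul(-2, v)) (Function('O')(v) = Add(5, Mul(-1, Add(v, v))) = Add(5, Mul(-1, Mul(2, v))) = Add(5, Mul(-2, v)))
Pow(Function('O')(-2), 2) = Pow(Add(5, Mul(-2, -2)), 2) = Pow(Add(5, 4), 2) = Pow(9, 2) = 81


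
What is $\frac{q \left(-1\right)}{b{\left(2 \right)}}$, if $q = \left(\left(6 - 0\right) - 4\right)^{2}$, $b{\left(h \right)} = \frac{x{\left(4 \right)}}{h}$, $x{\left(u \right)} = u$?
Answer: $-2$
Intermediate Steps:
$b{\left(h \right)} = \frac{4}{h}$
$q = 4$ ($q = \left(\left(6 + 0\right) - 4\right)^{2} = \left(6 - 4\right)^{2} = 2^{2} = 4$)
$\frac{q \left(-1\right)}{b{\left(2 \right)}} = \frac{4 \left(-1\right)}{4 \cdot \frac{1}{2}} = - \frac{4}{4 \cdot \frac{1}{2}} = - \frac{4}{2} = \left(-4\right) \frac{1}{2} = -2$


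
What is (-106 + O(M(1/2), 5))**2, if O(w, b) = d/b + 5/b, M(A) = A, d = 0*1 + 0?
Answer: 11025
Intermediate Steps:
d = 0 (d = 0 + 0 = 0)
O(w, b) = 5/b (O(w, b) = 0/b + 5/b = 0 + 5/b = 5/b)
(-106 + O(M(1/2), 5))**2 = (-106 + 5/5)**2 = (-106 + 5*(1/5))**2 = (-106 + 1)**2 = (-105)**2 = 11025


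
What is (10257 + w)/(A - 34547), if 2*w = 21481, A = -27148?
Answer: -8399/24678 ≈ -0.34034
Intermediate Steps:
w = 21481/2 (w = (1/2)*21481 = 21481/2 ≈ 10741.)
(10257 + w)/(A - 34547) = (10257 + 21481/2)/(-27148 - 34547) = (41995/2)/(-61695) = (41995/2)*(-1/61695) = -8399/24678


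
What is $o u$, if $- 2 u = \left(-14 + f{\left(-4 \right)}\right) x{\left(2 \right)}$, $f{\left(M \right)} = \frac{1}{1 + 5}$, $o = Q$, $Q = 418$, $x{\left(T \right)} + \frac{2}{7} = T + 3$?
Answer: $\frac{190817}{14} \approx 13630.0$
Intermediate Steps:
$x{\left(T \right)} = \frac{19}{7} + T$ ($x{\left(T \right)} = - \frac{2}{7} + \left(T + 3\right) = - \frac{2}{7} + \left(3 + T\right) = \frac{19}{7} + T$)
$o = 418$
$f{\left(M \right)} = \frac{1}{6}$
$u = \frac{913}{28}$ ($u = - \frac{\left(-14 + \frac{1}{6}\right) \left(\frac{19}{7} + 2\right)}{2} = - \frac{\left(- \frac{83}{6}\right) \frac{33}{7}}{2} = \left(- \frac{1}{2}\right) \left(- \frac{913}{14}\right) = \frac{913}{28} \approx 32.607$)
$o u = 418 \cdot \frac{913}{28} = \frac{190817}{14}$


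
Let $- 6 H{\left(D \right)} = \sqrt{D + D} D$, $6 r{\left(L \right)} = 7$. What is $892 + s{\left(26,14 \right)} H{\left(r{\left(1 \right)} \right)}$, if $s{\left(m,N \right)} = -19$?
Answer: $892 + \frac{133 \sqrt{21}}{108} \approx 897.64$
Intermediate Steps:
$r{\left(L \right)} = \frac{7}{6}$ ($r{\left(L \right)} = \frac{1}{6} \cdot 7 = \frac{7}{6}$)
$H{\left(D \right)} = - \frac{\sqrt{2} D^{\frac{3}{2}}}{6}$ ($H{\left(D \right)} = - \frac{\sqrt{D + D} D}{6} = - \frac{\sqrt{2 D} D}{6} = - \frac{\sqrt{2} \sqrt{D} D}{6} = - \frac{\sqrt{2} D^{\frac{3}{2}}}{6}$)
$892 + s{\left(26,14 \right)} H{\left(r{\left(1 \right)} \right)} = 892 - 19 \left(- \frac{\sqrt{2} \left(\frac{7}{6}\right)^{\frac{3}{2}}}{6}\right) = 892 - 19 \left(- \frac{\sqrt{2} \frac{7 \sqrt{42}}{36}}{6}\right) = 892 - 19 \left(- \frac{7 \sqrt{21}}{108}\right) = 892 + \frac{133 \sqrt{21}}{108}$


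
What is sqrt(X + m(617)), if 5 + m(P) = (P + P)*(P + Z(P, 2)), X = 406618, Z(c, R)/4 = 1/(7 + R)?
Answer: sqrt(10516855)/3 ≈ 1081.0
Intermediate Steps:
Z(c, R) = 4/(7 + R)
m(P) = -5 + 2*P*(4/9 + P) (m(P) = -5 + (P + P)*(P + 4/(7 + 2)) = -5 + (2*P)*(P + 4/9) = -5 + (2*P)*(4/9 + P) = -5 + 2*P*(4/9 + P))
sqrt(X + m(617)) = sqrt(406618 + (-5 + 2*617**2 + (8/9)*617)) = sqrt(406618 + (-5 + 2*380689 + 4936/9)) = sqrt(406618 + (-5 + 761378 + 4936/9)) = sqrt(406618 + 6857293/9) = sqrt(10516855/9) = sqrt(10516855)/3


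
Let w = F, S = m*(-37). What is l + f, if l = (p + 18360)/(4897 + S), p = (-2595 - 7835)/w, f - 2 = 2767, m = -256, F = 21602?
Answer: 61420843958/22171367 ≈ 2770.3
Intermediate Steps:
S = 9472 (S = -256*(-37) = 9472)
w = 21602
f = 2769 (f = 2 + 2767 = 2769)
p = -745/1543 (p = (-2595 - 7835)/21602 = -10430*1/21602 = -745/1543 ≈ -0.48283)
l = 28328735/22171367 (l = (-745/1543 + 18360)/(4897 + 9472) = (28328735/1543)/14369 = (28328735/1543)*(1/14369) = 28328735/22171367 ≈ 1.2777)
l + f = 28328735/22171367 + 2769 = 61420843958/22171367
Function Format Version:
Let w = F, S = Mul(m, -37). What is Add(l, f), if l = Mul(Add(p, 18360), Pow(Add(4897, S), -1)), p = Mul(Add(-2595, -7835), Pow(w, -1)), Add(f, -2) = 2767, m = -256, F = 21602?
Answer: Rational(61420843958, 22171367) ≈ 2770.3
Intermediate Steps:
S = 9472 (S = Mul(-256, -37) = 9472)
w = 21602
f = 2769 (f = Add(2, 2767) = 2769)
p = Rational(-745, 1543) (p = Mul(Add(-2595, -7835), Pow(21602, -1)) = Mul(-10430, Rational(1, 21602)) = Rational(-745, 1543) ≈ -0.48283)
l = Rational(28328735, 22171367) (l = Mul(Add(Rational(-745, 1543), 18360), Pow(Add(4897, 9472), -1)) = Mul(Rational(28328735, 1543), Pow(14369, -1)) = Mul(Rational(28328735, 1543), Rational(1, 14369)) = Rational(28328735, 22171367) ≈ 1.2777)
Add(l, f) = Add(Rational(28328735, 22171367), 2769) = Rational(61420843958, 22171367)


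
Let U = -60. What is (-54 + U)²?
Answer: 12996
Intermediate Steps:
(-54 + U)² = (-54 - 60)² = (-114)² = 12996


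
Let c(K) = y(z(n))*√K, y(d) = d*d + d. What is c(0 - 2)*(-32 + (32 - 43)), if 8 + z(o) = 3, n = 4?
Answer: -860*I*√2 ≈ -1216.2*I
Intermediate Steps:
z(o) = -5 (z(o) = -8 + 3 = -5)
y(d) = d + d² (y(d) = d² + d = d + d²)
c(K) = 20*√K (c(K) = (-5*(1 - 5))*√K = (-5*(-4))*√K = 20*√K)
c(0 - 2)*(-32 + (32 - 43)) = (20*√(0 - 2))*(-32 + (32 - 43)) = (20*√(-2))*(-32 - 11) = (20*(I*√2))*(-43) = (20*I*√2)*(-43) = -860*I*√2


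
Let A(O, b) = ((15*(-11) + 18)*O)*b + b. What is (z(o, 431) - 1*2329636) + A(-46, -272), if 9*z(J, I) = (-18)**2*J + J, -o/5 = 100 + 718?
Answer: -38851798/9 ≈ -4.3169e+6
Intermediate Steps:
A(O, b) = b - 147*O*b (A(O, b) = ((-165 + 18)*O)*b + b = (-147*O)*b + b = -147*O*b + b = b - 147*O*b)
o = -4090 (o = -5*(100 + 718) = -5*818 = -4090)
z(J, I) = 325*J/9 (z(J, I) = ((-18)**2*J + J)/9 = (324*J + J)/9 = (325*J)/9 = 325*J/9)
(z(o, 431) - 1*2329636) + A(-46, -272) = ((325/9)*(-4090) - 1*2329636) - 272*(1 - 147*(-46)) = (-1329250/9 - 2329636) - 272*(1 + 6762) = -22295974/9 - 272*6763 = -22295974/9 - 1839536 = -38851798/9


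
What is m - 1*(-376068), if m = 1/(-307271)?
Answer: 115554790427/307271 ≈ 3.7607e+5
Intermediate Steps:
m = -1/307271 ≈ -3.2545e-6
m - 1*(-376068) = -1/307271 - 1*(-376068) = -1/307271 + 376068 = 115554790427/307271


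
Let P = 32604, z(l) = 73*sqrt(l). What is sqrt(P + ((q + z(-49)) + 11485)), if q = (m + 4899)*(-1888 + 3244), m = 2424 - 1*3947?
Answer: sqrt(4621945 + 511*I) ≈ 2149.9 + 0.12*I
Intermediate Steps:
m = -1523 (m = 2424 - 3947 = -1523)
q = 4577856 (q = (-1523 + 4899)*(-1888 + 3244) = 3376*1356 = 4577856)
sqrt(P + ((q + z(-49)) + 11485)) = sqrt(32604 + ((4577856 + 73*sqrt(-49)) + 11485)) = sqrt(32604 + ((4577856 + 73*(7*I)) + 11485)) = sqrt(32604 + ((4577856 + 511*I) + 11485)) = sqrt(32604 + (4589341 + 511*I)) = sqrt(4621945 + 511*I)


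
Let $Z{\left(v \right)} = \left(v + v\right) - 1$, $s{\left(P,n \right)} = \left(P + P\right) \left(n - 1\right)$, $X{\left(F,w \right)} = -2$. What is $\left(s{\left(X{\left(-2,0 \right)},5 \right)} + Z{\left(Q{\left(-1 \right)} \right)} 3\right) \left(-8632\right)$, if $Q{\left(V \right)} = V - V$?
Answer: $164008$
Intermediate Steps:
$Q{\left(V \right)} = 0$
$s{\left(P,n \right)} = 2 P \left(-1 + n\right)$
$Z{\left(v \right)} = -1 + 2 v$ ($Z{\left(v \right)} = 2 v - 1 = -1 + 2 v$)
$\left(s{\left(X{\left(-2,0 \right)},5 \right)} + Z{\left(Q{\left(-1 \right)} \right)} 3\right) \left(-8632\right) = \left(2 \left(-2\right) \left(-1 + 5\right) + \left(-1 + 2 \cdot 0\right) 3\right) \left(-8632\right) = \left(2 \left(-2\right) 4 + \left(-1 + 0\right) 3\right) \left(-8632\right) = \left(-16 - 3\right) \left(-8632\right) = \left(-19\right) \left(-8632\right) = 164008$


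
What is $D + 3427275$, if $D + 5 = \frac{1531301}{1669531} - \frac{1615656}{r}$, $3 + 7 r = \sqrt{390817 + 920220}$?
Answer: $\frac{1875390102167130933}{547200471967} - \frac{2827398 \sqrt{1311037}}{327757} \approx 3.4174 \cdot 10^{6}$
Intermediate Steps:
$r = - \frac{3}{7} + \frac{\sqrt{1311037}}{7}$ ($r = - \frac{3}{7} + \frac{\sqrt{390817 + 920220}}{7} = - \frac{3}{7} + \frac{\sqrt{1311037}}{7} \approx 163.14$)
$D = - \frac{6816354}{1669531} - \frac{1615656}{- \frac{3}{7} + \frac{\sqrt{1311037}}{7}}$ ($D = -5 + \left(\frac{1531301}{1669531} - \frac{1615656}{- \frac{3}{7} + \frac{\sqrt{1311037}}{7}}\right) = - \frac{6816354}{1669531} - \frac{1615656}{- \frac{3}{7} + \frac{\sqrt{1311037}}{7}} \approx -9907.4$)
$D + 3427275 = \left(- \frac{16395393568992}{547200471967} - \frac{2827398 \sqrt{1311037}}{327757}\right) + 3427275 = \frac{1875390102167130933}{547200471967} - \frac{2827398 \sqrt{1311037}}{327757}$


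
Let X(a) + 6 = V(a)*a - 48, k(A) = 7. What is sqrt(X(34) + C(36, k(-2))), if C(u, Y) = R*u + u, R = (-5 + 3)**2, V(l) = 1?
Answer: 4*sqrt(10) ≈ 12.649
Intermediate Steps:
R = 4 (R = (-2)**2 = 4)
C(u, Y) = 5*u (C(u, Y) = 4*u + u = 5*u)
X(a) = -54 + a (X(a) = -6 + (1*a - 48) = -6 + (a - 48) = -6 + (-48 + a) = -54 + a)
sqrt(X(34) + C(36, k(-2))) = sqrt((-54 + 34) + 5*36) = sqrt(-20 + 180) = sqrt(160) = 4*sqrt(10)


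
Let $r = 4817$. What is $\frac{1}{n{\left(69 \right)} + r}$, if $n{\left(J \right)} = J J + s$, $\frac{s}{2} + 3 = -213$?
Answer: $\frac{1}{9146} \approx 0.00010934$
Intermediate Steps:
$s = -432$ ($s = -6 + 2 \left(-213\right) = -6 - 426 = -432$)
$n{\left(J \right)} = -432 + J^{2}$ ($n{\left(J \right)} = J J - 432 = J^{2} - 432 = -432 + J^{2}$)
$\frac{1}{n{\left(69 \right)} + r} = \frac{1}{\left(-432 + 69^{2}\right) + 4817} = \frac{1}{\left(-432 + 4761\right) + 4817} = \frac{1}{4329 + 4817} = \frac{1}{9146}$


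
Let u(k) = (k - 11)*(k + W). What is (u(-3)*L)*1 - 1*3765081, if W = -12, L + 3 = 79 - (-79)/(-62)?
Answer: -116231046/31 ≈ -3.7494e+6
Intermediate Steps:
L = 4633/62 (L = -3 + (79 - (-79)/(-62)) = -3 + (79 - (-79)*(-1)/62) = -3 + (79 - 1*79/62) = -3 + (79 - 79/62) = -3 + 4819/62 = 4633/62 ≈ 74.726)
u(k) = (-12 + k)*(-11 + k) (u(k) = (k - 11)*(k - 12) = (-11 + k)*(-12 + k) = (-12 + k)*(-11 + k))
(u(-3)*L)*1 - 1*3765081 = ((132 + (-3)² - 23*(-3))*(4633/62))*1 - 1*3765081 = ((132 + 9 + 69)*(4633/62))*1 - 3765081 = (210*(4633/62))*1 - 3765081 = (486465/31)*1 - 3765081 = 486465/31 - 3765081 = -116231046/31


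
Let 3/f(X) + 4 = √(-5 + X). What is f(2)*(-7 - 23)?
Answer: 360/19 + 90*I*√3/19 ≈ 18.947 + 8.2045*I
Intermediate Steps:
f(X) = 3/(-4 + √(-5 + X))
f(2)*(-7 - 23) = (3/(-4 + √(-5 + 2)))*(-7 - 23) = (3/(-4 + √(-3)))*(-30) = (3/(-4 + I*√3))*(-30) = -90/(-4 + I*√3)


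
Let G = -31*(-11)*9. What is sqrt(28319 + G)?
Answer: 2*sqrt(7847) ≈ 177.17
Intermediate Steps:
G = 3069 (G = 341*9 = 3069)
sqrt(28319 + G) = sqrt(28319 + 3069) = sqrt(31388) = 2*sqrt(7847)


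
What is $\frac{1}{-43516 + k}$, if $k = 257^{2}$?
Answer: $\frac{1}{22533} \approx 4.4379 \cdot 10^{-5}$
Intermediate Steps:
$k = 66049$
$\frac{1}{-43516 + k} = \frac{1}{-43516 + 66049} = \frac{1}{22533}$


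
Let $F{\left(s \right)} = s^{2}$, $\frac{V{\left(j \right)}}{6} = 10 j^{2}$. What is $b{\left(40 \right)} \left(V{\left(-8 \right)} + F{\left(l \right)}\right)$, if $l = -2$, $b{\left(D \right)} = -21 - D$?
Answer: $-234484$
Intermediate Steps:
$V{\left(j \right)} = 60 j^{2}$ ($V{\left(j \right)} = 6 \cdot 10 j^{2} = 60 j^{2}$)
$b{\left(40 \right)} \left(V{\left(-8 \right)} + F{\left(l \right)}\right) = \left(-21 - 40\right) \left(60 \left(-8\right)^{2} + \left(-2\right)^{2}\right) = \left(-21 - 40\right) \left(60 \cdot 64 + 4\right) = - 61 \left(3840 + 4\right) = \left(-61\right) 3844 = -234484$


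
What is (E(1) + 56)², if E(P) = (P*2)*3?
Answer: 3844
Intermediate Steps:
E(P) = 6*P (E(P) = (2*P)*3 = 6*P)
(E(1) + 56)² = (6*1 + 56)² = (6 + 56)² = 62² = 3844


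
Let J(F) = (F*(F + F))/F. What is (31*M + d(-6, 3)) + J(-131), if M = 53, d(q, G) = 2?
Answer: 1383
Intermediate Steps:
J(F) = 2*F (J(F) = (F*(2*F))/F = (2*F²)/F = 2*F)
(31*M + d(-6, 3)) + J(-131) = (31*53 + 2) + 2*(-131) = (1643 + 2) - 262 = 1645 - 262 = 1383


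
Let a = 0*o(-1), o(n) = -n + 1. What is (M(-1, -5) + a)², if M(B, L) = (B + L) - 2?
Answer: 64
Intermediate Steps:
M(B, L) = -2 + B + L
o(n) = 1 - n
a = 0 (a = 0*(1 - 1*(-1)) = 0*(1 + 1) = 0*2 = 0)
(M(-1, -5) + a)² = ((-2 - 1 - 5) + 0)² = (-8 + 0)² = (-8)² = 64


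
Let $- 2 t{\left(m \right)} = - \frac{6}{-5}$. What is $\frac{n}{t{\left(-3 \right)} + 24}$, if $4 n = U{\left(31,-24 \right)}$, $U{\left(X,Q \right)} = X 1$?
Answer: $\frac{155}{468} \approx 0.3312$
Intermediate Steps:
$t{\left(m \right)} = - \frac{3}{5}$ ($t{\left(m \right)} = - \frac{\left(-6\right) \frac{1}{-5}}{2} = - \frac{\left(-6\right) \left(- \frac{1}{5}\right)}{2} = \left(- \frac{1}{2}\right) \frac{6}{5} = - \frac{3}{5}$)
$U{\left(X,Q \right)} = X$
$n = \frac{31}{4}$ ($n = \frac{1}{4} \cdot 31 = \frac{31}{4} \approx 7.75$)
$\frac{n}{t{\left(-3 \right)} + 24} = \frac{1}{- \frac{3}{5} + 24} \cdot \frac{31}{4} = \frac{1}{\frac{117}{5}} \cdot \frac{31}{4} = \frac{5}{117} \cdot \frac{31}{4} = \frac{155}{468}$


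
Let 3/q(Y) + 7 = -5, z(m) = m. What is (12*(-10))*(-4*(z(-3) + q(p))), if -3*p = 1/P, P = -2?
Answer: -1560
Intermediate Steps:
p = 1/6 (p = -1/3/(-2) = -1/3*(-1/2) = 1/6 ≈ 0.16667)
q(Y) = -1/4 (q(Y) = 3/(-7 - 5) = 3/(-12) = 3*(-1/12) = -1/4)
(12*(-10))*(-4*(z(-3) + q(p))) = (12*(-10))*(-4*(-3 - 1/4)) = -(-480)*(-13)/4 = -120*13 = -1560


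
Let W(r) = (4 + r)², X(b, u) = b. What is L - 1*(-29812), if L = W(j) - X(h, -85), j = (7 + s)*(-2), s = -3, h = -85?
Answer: 29913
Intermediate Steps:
j = -8 (j = (7 - 3)*(-2) = 4*(-2) = -8)
L = 101 (L = (4 - 8)² - 1*(-85) = (-4)² + 85 = 16 + 85 = 101)
L - 1*(-29812) = 101 - 1*(-29812) = 101 + 29812 = 29913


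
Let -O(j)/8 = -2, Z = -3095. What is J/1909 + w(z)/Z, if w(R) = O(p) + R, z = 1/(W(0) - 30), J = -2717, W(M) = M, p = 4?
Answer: -253187861/177250650 ≈ -1.4284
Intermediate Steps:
O(j) = 16 (O(j) = -8*(-2) = 16)
z = -1/30 (z = 1/(0 - 30) = 1/(-30) = -1/30 ≈ -0.033333)
w(R) = 16 + R
J/1909 + w(z)/Z = -2717/1909 + (16 - 1/30)/(-3095) = -2717*1/1909 + (479/30)*(-1/3095) = -2717/1909 - 479/92850 = -253187861/177250650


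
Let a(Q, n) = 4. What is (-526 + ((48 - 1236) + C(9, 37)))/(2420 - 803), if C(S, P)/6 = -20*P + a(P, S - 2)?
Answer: -6130/1617 ≈ -3.7910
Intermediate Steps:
C(S, P) = 24 - 120*P (C(S, P) = 6*(-20*P + 4) = 6*(4 - 20*P) = 24 - 120*P)
(-526 + ((48 - 1236) + C(9, 37)))/(2420 - 803) = (-526 + ((48 - 1236) + (24 - 120*37)))/(2420 - 803) = (-526 + (-1188 + (24 - 4440)))/1617 = (-526 + (-1188 - 4416))*(1/1617) = (-526 - 5604)*(1/1617) = -6130*1/1617 = -6130/1617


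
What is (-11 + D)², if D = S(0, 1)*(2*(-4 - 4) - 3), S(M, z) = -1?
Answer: 64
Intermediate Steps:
D = 19 (D = -(2*(-4 - 4) - 3) = -(2*(-8) - 3) = -(-16 - 3) = -1*(-19) = 19)
(-11 + D)² = (-11 + 19)² = 8² = 64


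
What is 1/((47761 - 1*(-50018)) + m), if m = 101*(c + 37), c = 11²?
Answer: 1/113737 ≈ 8.7922e-6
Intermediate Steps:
c = 121
m = 15958 (m = 101*(121 + 37) = 101*158 = 15958)
1/((47761 - 1*(-50018)) + m) = 1/((47761 - 1*(-50018)) + 15958) = 1/((47761 + 50018) + 15958) = 1/(97779 + 15958) = 1/113737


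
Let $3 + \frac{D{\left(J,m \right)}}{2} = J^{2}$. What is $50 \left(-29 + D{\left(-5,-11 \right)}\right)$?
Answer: $750$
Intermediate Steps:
$D{\left(J,m \right)} = -6 + 2 J^{2}$
$50 \left(-29 + D{\left(-5,-11 \right)}\right) = 50 \left(-29 - \left(6 - 2 \left(-5\right)^{2}\right)\right) = 50 \left(-29 + \left(-6 + 2 \cdot 25\right)\right) = 50 \left(-29 + \left(-6 + 50\right)\right) = 50 \left(-29 + 44\right) = 50 \cdot 15 = 750$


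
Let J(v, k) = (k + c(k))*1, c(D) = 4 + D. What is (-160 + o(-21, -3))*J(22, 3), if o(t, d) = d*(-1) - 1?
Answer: -1580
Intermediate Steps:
o(t, d) = -1 - d (o(t, d) = -d - 1 = -1 - d)
J(v, k) = 4 + 2*k (J(v, k) = (k + (4 + k))*1 = (4 + 2*k)*1 = 4 + 2*k)
(-160 + o(-21, -3))*J(22, 3) = (-160 + (-1 - 1*(-3)))*(4 + 2*3) = (-160 + (-1 + 3))*(4 + 6) = (-160 + 2)*10 = -158*10 = -1580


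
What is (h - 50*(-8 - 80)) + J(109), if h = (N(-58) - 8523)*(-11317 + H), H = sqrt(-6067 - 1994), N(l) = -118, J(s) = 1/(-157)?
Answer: 15353751728/157 - 8641*I*sqrt(8061) ≈ 9.7795e+7 - 7.7582e+5*I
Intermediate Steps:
J(s) = -1/157
H = I*sqrt(8061) (H = sqrt(-8061) = I*sqrt(8061) ≈ 89.783*I)
h = 97790197 - 8641*I*sqrt(8061) (h = (-118 - 8523)*(-11317 + I*sqrt(8061)) = -8641*(-11317 + I*sqrt(8061)) = 97790197 - 8641*I*sqrt(8061) ≈ 9.779e+7 - 7.7582e+5*I)
(h - 50*(-8 - 80)) + J(109) = ((97790197 - 8641*I*sqrt(8061)) - 50*(-8 - 80)) - 1/157 = ((97790197 - 8641*I*sqrt(8061)) - 50*(-88)) - 1/157 = ((97790197 - 8641*I*sqrt(8061)) + 4400) - 1/157 = (97794597 - 8641*I*sqrt(8061)) - 1/157 = 15353751728/157 - 8641*I*sqrt(8061)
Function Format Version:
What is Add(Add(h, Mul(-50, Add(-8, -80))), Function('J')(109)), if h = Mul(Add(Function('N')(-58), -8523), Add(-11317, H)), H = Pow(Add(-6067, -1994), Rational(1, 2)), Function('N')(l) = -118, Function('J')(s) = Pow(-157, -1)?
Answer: Add(Rational(15353751728, 157), Mul(-8641, I, Pow(8061, Rational(1, 2)))) ≈ Add(9.7795e+7, Mul(-7.7582e+5, I))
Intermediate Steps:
Function('J')(s) = Rational(-1, 157)
H = Mul(I, Pow(8061, Rational(1, 2))) (H = Pow(-8061, Rational(1, 2)) = Mul(I, Pow(8061, Rational(1, 2))) ≈ Mul(89.783, I))
h = Add(97790197, Mul(-8641, I, Pow(8061, Rational(1, 2)))) (h = Mul(Add(-118, -8523), Add(-11317, Mul(I, Pow(8061, Rational(1, 2))))) = Mul(-8641, Add(-11317, Mul(I, Pow(8061, Rational(1, 2))))) = Add(97790197, Mul(-8641, I, Pow(8061, Rational(1, 2)))) ≈ Add(9.7790e+7, Mul(-7.7582e+5, I)))
Add(Add(h, Mul(-50, Add(-8, -80))), Function('J')(109)) = Add(Add(Add(97790197, Mul(-8641, I, Pow(8061, Rational(1, 2)))), Mul(-50, Add(-8, -80))), Rational(-1, 157)) = Add(Add(Add(97790197, Mul(-8641, I, Pow(8061, Rational(1, 2)))), Mul(-50, -88)), Rational(-1, 157)) = Add(Add(Add(97790197, Mul(-8641, I, Pow(8061, Rational(1, 2)))), 4400), Rational(-1, 157)) = Add(Add(97794597, Mul(-8641, I, Pow(8061, Rational(1, 2)))), Rational(-1, 157)) = Add(Rational(15353751728, 157), Mul(-8641, I, Pow(8061, Rational(1, 2))))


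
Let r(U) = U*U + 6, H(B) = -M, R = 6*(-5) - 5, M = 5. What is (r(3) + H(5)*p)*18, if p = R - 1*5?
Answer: 3870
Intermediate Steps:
R = -35 (R = -30 - 5 = -35)
H(B) = -5 (H(B) = -1*5 = -5)
r(U) = 6 + U² (r(U) = U² + 6 = 6 + U²)
p = -40 (p = -35 - 1*5 = -35 - 5 = -40)
(r(3) + H(5)*p)*18 = ((6 + 3²) - 5*(-40))*18 = ((6 + 9) + 200)*18 = (15 + 200)*18 = 215*18 = 3870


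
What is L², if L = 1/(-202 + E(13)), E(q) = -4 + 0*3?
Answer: 1/42436 ≈ 2.3565e-5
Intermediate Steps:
E(q) = -4 (E(q) = -4 + 0 = -4)
L = -1/206 (L = 1/(-202 - 4) = 1/(-206) = -1/206 ≈ -0.0048544)
L² = (-1/206)² = 1/42436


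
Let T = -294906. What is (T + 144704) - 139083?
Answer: -289285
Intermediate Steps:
(T + 144704) - 139083 = (-294906 + 144704) - 139083 = -150202 - 139083 = -289285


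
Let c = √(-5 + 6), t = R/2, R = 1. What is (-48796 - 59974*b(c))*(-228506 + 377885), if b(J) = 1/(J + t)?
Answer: -13261668448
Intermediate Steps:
t = ½ (t = 1/2 = 1*(½) = ½ ≈ 0.50000)
c = 1 (c = √1 = 1)
b(J) = 1/(½ + J) (b(J) = 1/(J + ½) = 1/(½ + J))
(-48796 - 59974*b(c))*(-228506 + 377885) = (-48796 - 119948/(1 + 2*1))*(-228506 + 377885) = (-48796 - 119948/(1 + 2))*149379 = (-48796 - 119948/3)*149379 = -266336/3*149379 = -13261668448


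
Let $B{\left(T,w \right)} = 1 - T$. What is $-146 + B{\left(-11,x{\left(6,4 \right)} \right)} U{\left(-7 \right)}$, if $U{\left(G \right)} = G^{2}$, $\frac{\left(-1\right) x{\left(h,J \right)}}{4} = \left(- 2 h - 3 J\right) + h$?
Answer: $442$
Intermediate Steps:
$x{\left(h,J \right)} = 4 h + 12 J$ ($x{\left(h,J \right)} = - 4 \left(\left(- 2 h - 3 J\right) + h\right) = - 4 \left(\left(- 3 J - 2 h\right) + h\right) = - 4 \left(- h - 3 J\right) = 4 h + 12 J$)
$-146 + B{\left(-11,x{\left(6,4 \right)} \right)} U{\left(-7 \right)} = -146 + \left(1 - -11\right) \left(-7\right)^{2} = -146 + \left(1 + 11\right) 49 = -146 + 12 \cdot 49 = -146 + 588 = 442$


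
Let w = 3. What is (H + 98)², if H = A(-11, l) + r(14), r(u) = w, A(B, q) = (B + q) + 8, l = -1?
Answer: 9409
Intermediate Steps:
A(B, q) = 8 + B + q
r(u) = 3
H = -1 (H = (8 - 11 - 1) + 3 = -4 + 3 = -1)
(H + 98)² = (-1 + 98)² = 97² = 9409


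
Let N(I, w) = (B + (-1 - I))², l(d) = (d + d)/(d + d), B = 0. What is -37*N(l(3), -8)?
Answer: -148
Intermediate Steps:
l(d) = 1 (l(d) = (2*d)/((2*d)) = (2*d)*(1/(2*d)) = 1)
N(I, w) = (-1 - I)² (N(I, w) = (0 + (-1 - I))² = (-1 - I)²)
-37*N(l(3), -8) = -37*(1 + 1)² = -37*2² = -37*4 = -148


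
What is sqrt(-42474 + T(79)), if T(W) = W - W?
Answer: I*sqrt(42474) ≈ 206.09*I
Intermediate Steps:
T(W) = 0
sqrt(-42474 + T(79)) = sqrt(-42474 + 0) = sqrt(-42474) = I*sqrt(42474)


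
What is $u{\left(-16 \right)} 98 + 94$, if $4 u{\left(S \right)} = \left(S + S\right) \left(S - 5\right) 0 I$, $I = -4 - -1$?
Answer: $94$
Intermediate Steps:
$I = -3$ ($I = -4 + 1 = -3$)
$u{\left(S \right)} = 0$ ($u{\left(S \right)} = \frac{\left(S + S\right) \left(S - 5\right) 0 \left(-3\right)}{4} = \frac{2 S \left(-5 + S\right) 0 \left(-3\right)}{4} = \frac{0 \left(-3\right)}{4} = \frac{1}{4} \cdot 0 = 0$)
$u{\left(-16 \right)} 98 + 94 = 0 \cdot 98 + 94 = 0 + 94 = 94$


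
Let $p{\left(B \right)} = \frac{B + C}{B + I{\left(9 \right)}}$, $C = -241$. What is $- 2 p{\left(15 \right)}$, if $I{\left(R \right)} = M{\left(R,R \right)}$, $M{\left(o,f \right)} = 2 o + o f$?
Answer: $\frac{226}{57} \approx 3.9649$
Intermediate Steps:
$M{\left(o,f \right)} = 2 o + f o$
$I{\left(R \right)} = R \left(2 + R\right)$
$p{\left(B \right)} = \frac{-241 + B}{99 + B}$ ($p{\left(B \right)} = \frac{B - 241}{B + 9 \left(2 + 9\right)} = \frac{-241 + B}{B + 9 \cdot 11} = \frac{-241 + B}{B + 99} = \frac{-241 + B}{99 + B}$)
$- 2 p{\left(15 \right)} = - 2 \frac{-241 + 15}{99 + 15} = - 2 \cdot \frac{1}{114} \left(-226\right) = \left(-2\right) \left(- \frac{113}{57}\right) = \frac{226}{57}$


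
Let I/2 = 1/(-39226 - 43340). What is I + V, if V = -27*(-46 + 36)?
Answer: 11146409/41283 ≈ 270.00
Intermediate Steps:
V = 270 (V = -27*(-10) = 270)
I = -1/41283 (I = 2/(-39226 - 43340) = 2/(-82566) = 2*(-1/82566) = -1/41283 ≈ -2.4223e-5)
I + V = -1/41283 + 270 = 11146409/41283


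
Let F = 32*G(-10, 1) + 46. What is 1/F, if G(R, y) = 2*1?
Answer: 1/110 ≈ 0.0090909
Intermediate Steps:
G(R, y) = 2
F = 110 (F = 32*2 + 46 = 64 + 46 = 110)
1/F = 1/110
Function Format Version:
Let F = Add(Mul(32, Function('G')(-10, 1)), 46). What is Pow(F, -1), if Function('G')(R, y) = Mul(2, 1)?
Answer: Rational(1, 110) ≈ 0.0090909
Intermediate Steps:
Function('G')(R, y) = 2
F = 110 (F = Add(Mul(32, 2), 46) = Add(64, 46) = 110)
Pow(F, -1) = Pow(110, -1) = Rational(1, 110)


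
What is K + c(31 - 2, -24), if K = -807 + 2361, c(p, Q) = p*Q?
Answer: 858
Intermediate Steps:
c(p, Q) = Q*p
K = 1554
K + c(31 - 2, -24) = 1554 - 24*(31 - 2) = 1554 - 24*29 = 1554 - 696 = 858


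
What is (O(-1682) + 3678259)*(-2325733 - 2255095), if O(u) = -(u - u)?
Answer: -16849471818452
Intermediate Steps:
O(u) = 0 (O(u) = -1*0 = 0)
(O(-1682) + 3678259)*(-2325733 - 2255095) = (0 + 3678259)*(-2325733 - 2255095) = 3678259*(-4580828) = -16849471818452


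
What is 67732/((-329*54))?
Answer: -4838/1269 ≈ -3.8125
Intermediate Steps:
67732/((-329*54)) = 67732/(-17766) = 67732*(-1/17766) = -4838/1269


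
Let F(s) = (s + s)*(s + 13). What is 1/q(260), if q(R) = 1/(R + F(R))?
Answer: 142220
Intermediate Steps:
F(s) = 2*s*(13 + s) (F(s) = (2*s)*(13 + s) = 2*s*(13 + s))
q(R) = 1/(R + 2*R*(13 + R))
1/q(260) = 1/(1/(260*(27 + 2*260))) = 1/(1/(260*(27 + 520))) = 1/((1/260)/547) = 1/((1/260)*(1/547)) = 1/(1/142220) = 142220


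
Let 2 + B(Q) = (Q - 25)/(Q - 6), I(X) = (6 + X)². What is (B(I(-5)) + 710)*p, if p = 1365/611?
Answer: 74844/47 ≈ 1592.4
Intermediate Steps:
p = 105/47 (p = 1365*(1/611) = 105/47 ≈ 2.2340)
B(Q) = -2 + (-25 + Q)/(-6 + Q) (B(Q) = -2 + (Q - 25)/(Q - 6) = -2 + (-25 + Q)/(-6 + Q))
(B(I(-5)) + 710)*p = ((-13 - (6 - 5)²)/(-6 + (6 - 5)²) + 710)*(105/47) = ((-13 - 1*1²)/(-6 + 1²) + 710)*(105/47) = ((-13 - 1*1)/(-6 + 1) + 710)*(105/47) = ((-13 - 1)/(-5) + 710)*(105/47) = (-⅕*(-14) + 710)*(105/47) = (14/5 + 710)*(105/47) = (3564/5)*(105/47) = 74844/47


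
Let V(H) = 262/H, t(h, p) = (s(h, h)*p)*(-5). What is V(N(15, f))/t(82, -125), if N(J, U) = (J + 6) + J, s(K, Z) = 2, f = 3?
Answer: 131/22500 ≈ 0.0058222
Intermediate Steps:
t(h, p) = -10*p (t(h, p) = (2*p)*(-5) = -10*p)
N(J, U) = 6 + 2*J (N(J, U) = (6 + J) + J = 6 + 2*J)
V(N(15, f))/t(82, -125) = (262/(6 + 2*15))/((-10*(-125))) = (262/(6 + 30))/1250 = (262/36)*(1/1250) = (262*(1/36))*(1/1250) = (131/18)*(1/1250) = 131/22500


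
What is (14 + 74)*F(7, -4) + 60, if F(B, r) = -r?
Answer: 412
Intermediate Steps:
(14 + 74)*F(7, -4) + 60 = (14 + 74)*(-1*(-4)) + 60 = 88*4 + 60 = 352 + 60 = 412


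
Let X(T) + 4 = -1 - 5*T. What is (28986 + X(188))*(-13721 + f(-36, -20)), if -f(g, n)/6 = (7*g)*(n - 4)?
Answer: -1402302369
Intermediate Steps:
f(g, n) = -42*g*(-4 + n) (f(g, n) = -6*7*g*(n - 4) = -6*7*g*(-4 + n) = -42*g*(-4 + n))
X(T) = -5 - 5*T (X(T) = -4 + (-1 - 5*T) = -5 - 5*T)
(28986 + X(188))*(-13721 + f(-36, -20)) = (28986 + (-5 - 5*188))*(-13721 + 42*(-36)*(4 - 1*(-20))) = (28986 + (-5 - 940))*(-13721 + 42*(-36)*(4 + 20)) = (28986 - 945)*(-13721 + 42*(-36)*24) = 28041*(-13721 - 36288) = 28041*(-50009) = -1402302369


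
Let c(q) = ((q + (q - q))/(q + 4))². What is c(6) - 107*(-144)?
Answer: 385209/25 ≈ 15408.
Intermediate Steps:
c(q) = q²/(4 + q)² (c(q) = ((q + 0)/(4 + q))² = (q/(4 + q))² = q²/(4 + q)²)
c(6) - 107*(-144) = 6²/(4 + 6)² - 107*(-144) = 36/10² + 15408 = 36*(1/100) + 15408 = 9/25 + 15408 = 385209/25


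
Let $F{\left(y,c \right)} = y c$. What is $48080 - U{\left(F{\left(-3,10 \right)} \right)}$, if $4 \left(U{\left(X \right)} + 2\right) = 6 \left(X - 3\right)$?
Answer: $\frac{96263}{2} \approx 48132.0$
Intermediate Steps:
$F{\left(y,c \right)} = c y$
$U{\left(X \right)} = - \frac{13}{2} + \frac{3 X}{2}$ ($U{\left(X \right)} = -2 + \frac{6 \left(X - 3\right)}{4} = -2 + \frac{6 \left(-3 + X\right)}{4} = -2 + \frac{-18 + 6 X}{4} = -2 + \left(- \frac{9}{2} + \frac{3 X}{2}\right) = - \frac{13}{2} + \frac{3 X}{2}$)
$48080 - U{\left(F{\left(-3,10 \right)} \right)} = 48080 - \left(- \frac{13}{2} + \frac{3 \cdot 10 \left(-3\right)}{2}\right) = 48080 - \left(- \frac{13}{2} + \frac{3}{2} \left(-30\right)\right) = 48080 - \left(- \frac{13}{2} - 45\right) = 48080 - - \frac{103}{2} = 48080 + \frac{103}{2} = \frac{96263}{2}$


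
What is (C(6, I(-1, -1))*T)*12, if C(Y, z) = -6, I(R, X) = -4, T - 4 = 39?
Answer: -3096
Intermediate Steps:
T = 43 (T = 4 + 39 = 43)
(C(6, I(-1, -1))*T)*12 = -6*43*12 = -258*12 = -3096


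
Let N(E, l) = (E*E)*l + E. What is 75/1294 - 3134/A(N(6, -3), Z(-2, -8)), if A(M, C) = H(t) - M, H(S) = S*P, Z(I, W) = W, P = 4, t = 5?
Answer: -2023123/78934 ≈ -25.631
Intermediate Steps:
N(E, l) = E + l*E**2 (N(E, l) = E**2*l + E = l*E**2 + E = E + l*E**2)
H(S) = 4*S (H(S) = S*4 = 4*S)
A(M, C) = 20 - M (A(M, C) = 4*5 - M = 20 - M)
75/1294 - 3134/A(N(6, -3), Z(-2, -8)) = 75/1294 - 3134/(20 - 6*(1 + 6*(-3))) = 75*(1/1294) - 3134/(20 - 6*(1 - 18)) = 75/1294 - 3134/(20 - 6*(-17)) = 75/1294 - 3134/(20 - 1*(-102)) = 75/1294 - 3134/(20 + 102) = 75/1294 - 3134/122 = 75/1294 - 3134*1/122 = 75/1294 - 1567/61 = -2023123/78934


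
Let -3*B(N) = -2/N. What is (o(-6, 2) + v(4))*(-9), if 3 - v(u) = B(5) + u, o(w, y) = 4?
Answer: -129/5 ≈ -25.800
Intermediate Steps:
B(N) = 2/(3*N) (B(N) = -(-2)/(3*N) = 2/(3*N))
v(u) = 43/15 - u (v(u) = 3 - ((2/3)/5 + u) = 3 - ((2/3)*(1/5) + u) = 3 - (2/15 + u) = 3 + (-2/15 - u) = 43/15 - u)
(o(-6, 2) + v(4))*(-9) = (4 + (43/15 - 1*4))*(-9) = (4 + (43/15 - 4))*(-9) = (4 - 17/15)*(-9) = (43/15)*(-9) = -129/5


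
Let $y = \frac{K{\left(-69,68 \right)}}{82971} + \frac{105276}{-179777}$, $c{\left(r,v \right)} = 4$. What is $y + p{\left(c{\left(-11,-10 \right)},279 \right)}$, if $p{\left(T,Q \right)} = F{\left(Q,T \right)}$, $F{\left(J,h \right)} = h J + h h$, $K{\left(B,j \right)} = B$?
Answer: $\frac{5625492944345}{4972092489} \approx 1131.4$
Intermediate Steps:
$F{\left(J,h \right)} = h^{2} + J h$ ($F{\left(J,h \right)} = J h + h^{2} = h^{2} + J h$)
$p{\left(T,Q \right)} = T \left(Q + T\right)$
$y = - \frac{2915753203}{4972092489}$ ($y = - \frac{69}{82971} + \frac{105276}{-179777} = \left(-69\right) \frac{1}{82971} + 105276 \left(- \frac{1}{179777}\right) = - \frac{23}{27657} - \frac{105276}{179777} = - \frac{2915753203}{4972092489} \approx -0.58642$)
$y + p{\left(c{\left(-11,-10 \right)},279 \right)} = - \frac{2915753203}{4972092489} + 4 \left(279 + 4\right) = - \frac{2915753203}{4972092489} + 4 \cdot 283 = - \frac{2915753203}{4972092489} + 1132 = \frac{5625492944345}{4972092489}$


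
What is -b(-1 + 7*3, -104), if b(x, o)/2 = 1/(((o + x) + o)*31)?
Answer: 1/2914 ≈ 0.00034317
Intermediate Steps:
b(x, o) = 2/(31*(x + 2*o)) (b(x, o) = 2*(1/(((o + x) + o)*31)) = 2*((1/31)/(x + 2*o)) = 2*(1/(31*(x + 2*o))) = 2/(31*(x + 2*o)))
-b(-1 + 7*3, -104) = -2/(31*((-1 + 7*3) + 2*(-104))) = -2/(31*((-1 + 21) - 208)) = -2/(31*(20 - 208)) = -2/(31*(-188)) = -2*(-1)/(31*188) = -1*(-1/2914) = 1/2914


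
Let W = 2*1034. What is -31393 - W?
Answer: -33461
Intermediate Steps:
W = 2068
-31393 - W = -31393 - 1*2068 = -31393 - 2068 = -33461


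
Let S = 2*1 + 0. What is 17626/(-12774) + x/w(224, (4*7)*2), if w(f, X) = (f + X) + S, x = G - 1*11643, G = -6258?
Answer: -38939651/600378 ≈ -64.859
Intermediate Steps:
S = 2 (S = 2 + 0 = 2)
x = -17901 (x = -6258 - 1*11643 = -6258 - 11643 = -17901)
w(f, X) = 2 + X + f (w(f, X) = (f + X) + 2 = (X + f) + 2 = 2 + X + f)
17626/(-12774) + x/w(224, (4*7)*2) = 17626/(-12774) - 17901/(2 + (4*7)*2 + 224) = 17626*(-1/12774) - 17901/(2 + 28*2 + 224) = -8813/6387 - 17901/(2 + 56 + 224) = -8813/6387 - 17901/282 = -8813/6387 - 17901*1/282 = -8813/6387 - 5967/94 = -38939651/600378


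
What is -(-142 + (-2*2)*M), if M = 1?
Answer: 146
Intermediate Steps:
-(-142 + (-2*2)*M) = -(-142 - 2*2*1) = -(-142 - 4*1) = -(-142 - 4) = -1*(-146) = 146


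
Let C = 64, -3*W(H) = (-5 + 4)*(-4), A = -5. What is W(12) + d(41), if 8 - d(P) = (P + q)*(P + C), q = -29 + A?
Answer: -2185/3 ≈ -728.33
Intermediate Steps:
q = -34 (q = -29 - 5 = -34)
W(H) = -4/3 (W(H) = -(-5 + 4)*(-4)/3 = -(-1)*(-4)/3 = -⅓*4 = -4/3)
d(P) = 8 - (-34 + P)*(64 + P) (d(P) = 8 - (P - 34)*(P + 64) = 8 - (-34 + P)*(64 + P))
W(12) + d(41) = -4/3 + (2184 - 1*41² - 30*41) = -4/3 + (2184 - 1*1681 - 1230) = -4/3 + (2184 - 1681 - 1230) = -4/3 - 727 = -2185/3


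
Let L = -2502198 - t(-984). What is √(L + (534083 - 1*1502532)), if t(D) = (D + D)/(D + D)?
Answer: 2*I*√867662 ≈ 1863.0*I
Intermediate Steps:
t(D) = 1 (t(D) = (2*D)/((2*D)) = (2*D)*(1/(2*D)) = 1)
L = -2502199 (L = -2502198 - 1*1 = -2502198 - 1 = -2502199)
√(L + (534083 - 1*1502532)) = √(-2502199 + (534083 - 1*1502532)) = √(-2502199 + (534083 - 1502532)) = √(-2502199 - 968449) = √(-3470648) = 2*I*√867662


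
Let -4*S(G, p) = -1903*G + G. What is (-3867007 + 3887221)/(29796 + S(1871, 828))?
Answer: 13476/612971 ≈ 0.021985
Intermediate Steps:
S(G, p) = 951*G/2 (S(G, p) = -(-1903*G + G)/4 = -(-951)*G/2 = 951*G/2)
(-3867007 + 3887221)/(29796 + S(1871, 828)) = (-3867007 + 3887221)/(29796 + (951/2)*1871) = 20214/(29796 + 1779321/2) = 20214/(1838913/2) = 20214*(2/1838913) = 13476/612971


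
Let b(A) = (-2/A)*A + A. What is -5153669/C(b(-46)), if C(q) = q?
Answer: 5153669/48 ≈ 1.0737e+5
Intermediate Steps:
b(A) = -2 + A
-5153669/C(b(-46)) = -5153669/(-2 - 46) = -5153669/(-48) = -5153669*(-1/48) = 5153669/48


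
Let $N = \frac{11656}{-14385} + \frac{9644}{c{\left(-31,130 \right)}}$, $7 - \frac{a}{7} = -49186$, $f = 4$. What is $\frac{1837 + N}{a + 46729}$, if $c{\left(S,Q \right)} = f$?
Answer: $\frac{7636978}{703210725} \approx 0.01086$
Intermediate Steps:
$a = 344351$ ($a = 49 - -344302 = 49 + 344302 = 344351$)
$c{\left(S,Q \right)} = 4$
$N = \frac{34670579}{14385}$ ($N = \frac{11656}{-14385} + \frac{9644}{4} = 11656 \left(- \frac{1}{14385}\right) + 9644 \cdot \frac{1}{4} = - \frac{11656}{14385} + 2411 = \frac{34670579}{14385} \approx 2410.2$)
$\frac{1837 + N}{a + 46729} = \frac{1837 + \frac{34670579}{14385}}{344351 + 46729} = \frac{61095824}{14385 \cdot 391080} = \frac{61095824}{14385} \cdot \frac{1}{391080} = \frac{7636978}{703210725}$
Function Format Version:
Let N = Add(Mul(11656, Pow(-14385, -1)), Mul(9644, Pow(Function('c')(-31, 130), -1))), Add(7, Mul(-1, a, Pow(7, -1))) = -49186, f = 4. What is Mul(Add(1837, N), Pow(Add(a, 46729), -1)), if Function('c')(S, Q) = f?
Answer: Rational(7636978, 703210725) ≈ 0.010860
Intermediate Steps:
a = 344351 (a = Add(49, Mul(-7, -49186)) = Add(49, 344302) = 344351)
Function('c')(S, Q) = 4
N = Rational(34670579, 14385) (N = Add(Mul(11656, Pow(-14385, -1)), Mul(9644, Pow(4, -1))) = Add(Mul(11656, Rational(-1, 14385)), Mul(9644, Rational(1, 4))) = Add(Rational(-11656, 14385), 2411) = Rational(34670579, 14385) ≈ 2410.2)
Mul(Add(1837, N), Pow(Add(a, 46729), -1)) = Mul(Add(1837, Rational(34670579, 14385)), Pow(Add(344351, 46729), -1)) = Mul(Rational(61095824, 14385), Pow(391080, -1)) = Mul(Rational(61095824, 14385), Rational(1, 391080)) = Rational(7636978, 703210725)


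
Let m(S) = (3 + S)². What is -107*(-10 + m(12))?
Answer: -23005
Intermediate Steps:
-107*(-10 + m(12)) = -107*(-10 + (3 + 12)²) = -107*(-10 + 15²) = -107*(-10 + 225) = -107*215 = -23005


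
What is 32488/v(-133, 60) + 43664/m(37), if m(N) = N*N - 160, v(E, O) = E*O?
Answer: 8587798/267995 ≈ 32.045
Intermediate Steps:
m(N) = -160 + N**2 (m(N) = N**2 - 160 = -160 + N**2)
32488/v(-133, 60) + 43664/m(37) = 32488/((-133*60)) + 43664/(-160 + 37**2) = 32488/(-7980) + 43664/(-160 + 1369) = 32488*(-1/7980) + 43664/1209 = -8122/1995 + 43664*(1/1209) = -8122/1995 + 43664/1209 = 8587798/267995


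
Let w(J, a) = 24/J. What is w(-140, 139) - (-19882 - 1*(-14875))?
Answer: 175239/35 ≈ 5006.8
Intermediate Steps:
w(-140, 139) - (-19882 - 1*(-14875)) = 24/(-140) - (-19882 - 1*(-14875)) = 24*(-1/140) - (-19882 + 14875) = -6/35 - 1*(-5007) = -6/35 + 5007 = 175239/35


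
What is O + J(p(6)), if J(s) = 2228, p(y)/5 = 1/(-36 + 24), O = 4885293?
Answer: 4887521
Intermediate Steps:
p(y) = -5/12 (p(y) = 5/(-36 + 24) = 5/(-12) = 5*(-1/12) = -5/12)
O + J(p(6)) = 4885293 + 2228 = 4887521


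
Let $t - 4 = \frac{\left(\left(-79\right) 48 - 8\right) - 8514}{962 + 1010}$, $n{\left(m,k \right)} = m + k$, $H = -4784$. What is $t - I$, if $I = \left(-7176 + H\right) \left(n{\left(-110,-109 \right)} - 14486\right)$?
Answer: $- \frac{173409597013}{986} \approx -1.7587 \cdot 10^{8}$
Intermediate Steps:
$n{\left(m,k \right)} = k + m$
$t = - \frac{2213}{986}$ ($t = 4 + \frac{\left(\left(-79\right) 48 - 8\right) - 8514}{962 + 1010} = 4 + \frac{\left(-3792 - 8\right) - 8514}{1972} = 4 + \left(-3800 - 8514\right) \frac{1}{1972} = 4 - \frac{6157}{986} = - \frac{2213}{986} \approx -2.2444$)
$I = 175871800$ ($I = \left(-7176 - 4784\right) \left(\left(-109 - 110\right) - 14486\right) = - 11960 \left(-219 - 14486\right) = \left(-11960\right) \left(-14705\right) = 175871800$)
$t - I = - \frac{2213}{986} - 175871800 = - \frac{173409597013}{986}$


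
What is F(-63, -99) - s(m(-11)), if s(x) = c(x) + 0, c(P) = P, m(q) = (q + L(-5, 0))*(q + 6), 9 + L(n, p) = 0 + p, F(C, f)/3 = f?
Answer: -397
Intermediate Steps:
F(C, f) = 3*f
L(n, p) = -9 + p (L(n, p) = -9 + (0 + p) = -9 + p)
m(q) = (-9 + q)*(6 + q) (m(q) = (q + (-9 + 0))*(q + 6) = (q - 9)*(6 + q) = (-9 + q)*(6 + q))
s(x) = x (s(x) = x + 0 = x)
F(-63, -99) - s(m(-11)) = 3*(-99) - (-54 + (-11)² - 3*(-11)) = -297 - (-54 + 121 + 33) = -297 - 1*100 = -297 - 100 = -397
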